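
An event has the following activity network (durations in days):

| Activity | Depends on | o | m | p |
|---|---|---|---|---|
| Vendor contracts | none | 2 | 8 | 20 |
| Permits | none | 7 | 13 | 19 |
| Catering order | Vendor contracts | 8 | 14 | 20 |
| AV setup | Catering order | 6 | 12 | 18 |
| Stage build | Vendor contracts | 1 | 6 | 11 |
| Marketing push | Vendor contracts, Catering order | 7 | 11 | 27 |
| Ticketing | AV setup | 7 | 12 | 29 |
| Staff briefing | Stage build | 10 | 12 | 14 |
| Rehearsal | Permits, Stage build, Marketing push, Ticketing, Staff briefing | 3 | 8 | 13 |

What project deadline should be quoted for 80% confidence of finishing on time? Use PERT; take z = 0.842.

te_Vendor contracts = (2 + 4·8 + 20)/6 = 54/6 = 9; σ²_Vendor contracts = ((20−2)/6)² = 9.000
te_Permits = (7 + 4·13 + 19)/6 = 78/6 = 13; σ²_Permits = ((19−7)/6)² = 4.000
te_Catering order = (8 + 4·14 + 20)/6 = 84/6 = 14; σ²_Catering order = ((20−8)/6)² = 4.000
te_AV setup = (6 + 4·12 + 18)/6 = 72/6 = 12; σ²_AV setup = ((18−6)/6)² = 4.000
te_Stage build = (1 + 4·6 + 11)/6 = 36/6 = 6; σ²_Stage build = ((11−1)/6)² = 2.778
te_Marketing push = (7 + 4·11 + 27)/6 = 78/6 = 13; σ²_Marketing push = ((27−7)/6)² = 11.111
te_Ticketing = (7 + 4·12 + 29)/6 = 84/6 = 14; σ²_Ticketing = ((29−7)/6)² = 13.444
te_Staff briefing = (10 + 4·12 + 14)/6 = 72/6 = 12; σ²_Staff briefing = ((14−10)/6)² = 0.444
te_Rehearsal = (3 + 4·8 + 13)/6 = 48/6 = 8; σ²_Rehearsal = ((13−3)/6)² = 2.778

Forward pass:
ES_Vendor contracts = 0; EF_Vendor contracts = 9
ES_Permits = 0; EF_Permits = 13
ES_Catering order = 9; EF_Catering order = 9+14 = 23
ES_AV setup = 23; EF_AV setup = 23+12 = 35
ES_Stage build = 9; EF_Stage build = 9+6 = 15
ES_Marketing push = max(EF_Vendor contracts=9, EF_Catering order=23) = 23; EF_Marketing push = 23+13 = 36
ES_Ticketing = 35; EF_Ticketing = 35+14 = 49
ES_Staff briefing = 15; EF_Staff briefing = 15+12 = 27
ES_Rehearsal = max(EF_Permits=13, EF_Stage build=15, EF_Marketing push=36, EF_Ticketing=49, EF_Staff briefing=27) = 49; EF_Rehearsal = 49+8 = 57
Expected project duration μ = 57 days. Critical path: Vendor contracts → Catering order → AV setup → Ticketing → Rehearsal.

Variance along critical path = 9.000 + 4.000 + 4.000 + 13.444 + 2.778 = 33.222; σ = 5.764 days.
D = μ + z·σ = 57 + 0.842·5.764 = 61.9 days

61.9 days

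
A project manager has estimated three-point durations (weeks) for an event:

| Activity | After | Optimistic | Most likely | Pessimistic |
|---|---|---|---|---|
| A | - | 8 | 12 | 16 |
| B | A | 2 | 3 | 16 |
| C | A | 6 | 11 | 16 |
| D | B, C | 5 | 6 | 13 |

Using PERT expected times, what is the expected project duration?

te_A = (8 + 4·12 + 16)/6 = 72/6 = 12
te_B = (2 + 4·3 + 16)/6 = 30/6 = 5
te_C = (6 + 4·11 + 16)/6 = 66/6 = 11
te_D = (5 + 4·6 + 13)/6 = 42/6 = 7

Forward pass:
ES_A = 0; EF_A = 12
ES_B = 12; EF_B = 12+5 = 17
ES_C = 12; EF_C = 12+11 = 23
ES_D = max(EF_B=17, EF_C=23) = 23; EF_D = 23+7 = 30
Expected project duration μ = 30 weeks. Critical path: A → C → D.

30 weeks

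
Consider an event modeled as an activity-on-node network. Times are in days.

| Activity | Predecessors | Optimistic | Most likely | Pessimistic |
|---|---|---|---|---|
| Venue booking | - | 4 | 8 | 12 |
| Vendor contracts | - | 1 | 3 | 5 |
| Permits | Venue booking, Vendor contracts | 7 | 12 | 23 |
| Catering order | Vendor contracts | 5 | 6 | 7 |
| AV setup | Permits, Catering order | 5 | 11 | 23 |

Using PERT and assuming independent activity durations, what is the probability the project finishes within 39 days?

0.922

te_Venue booking = (4 + 4·8 + 12)/6 = 48/6 = 8; σ²_Venue booking = ((12−4)/6)² = 1.778
te_Vendor contracts = (1 + 4·3 + 5)/6 = 18/6 = 3; σ²_Vendor contracts = ((5−1)/6)² = 0.444
te_Permits = (7 + 4·12 + 23)/6 = 78/6 = 13; σ²_Permits = ((23−7)/6)² = 7.111
te_Catering order = (5 + 4·6 + 7)/6 = 36/6 = 6; σ²_Catering order = ((7−5)/6)² = 0.111
te_AV setup = (5 + 4·11 + 23)/6 = 72/6 = 12; σ²_AV setup = ((23−5)/6)² = 9.000

Forward pass:
ES_Venue booking = 0; EF_Venue booking = 8
ES_Vendor contracts = 0; EF_Vendor contracts = 3
ES_Permits = max(EF_Venue booking=8, EF_Vendor contracts=3) = 8; EF_Permits = 8+13 = 21
ES_Catering order = 3; EF_Catering order = 3+6 = 9
ES_AV setup = max(EF_Permits=21, EF_Catering order=9) = 21; EF_AV setup = 21+12 = 33
Expected project duration μ = 33 days. Critical path: Venue booking → Permits → AV setup.

Variance along critical path = 1.778 + 7.111 + 9.000 = 17.889; σ = √17.889 = 4.230 days.
Z = (39 − 33) / 4.230 = 1.419
P(T ≤ 39) = Φ(1.419) ≈ 0.922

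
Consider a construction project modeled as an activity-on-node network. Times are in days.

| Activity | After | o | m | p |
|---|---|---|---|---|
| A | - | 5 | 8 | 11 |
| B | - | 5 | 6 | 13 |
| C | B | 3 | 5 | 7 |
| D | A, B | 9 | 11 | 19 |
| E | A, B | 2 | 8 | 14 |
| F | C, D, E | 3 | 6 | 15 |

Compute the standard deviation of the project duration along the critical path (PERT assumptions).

2.79 days

te_A = (5 + 4·8 + 11)/6 = 48/6 = 8; σ²_A = ((11−5)/6)² = 1.000
te_B = (5 + 4·6 + 13)/6 = 42/6 = 7; σ²_B = ((13−5)/6)² = 1.778
te_C = (3 + 4·5 + 7)/6 = 30/6 = 5; σ²_C = ((7−3)/6)² = 0.444
te_D = (9 + 4·11 + 19)/6 = 72/6 = 12; σ²_D = ((19−9)/6)² = 2.778
te_E = (2 + 4·8 + 14)/6 = 48/6 = 8; σ²_E = ((14−2)/6)² = 4.000
te_F = (3 + 4·6 + 15)/6 = 42/6 = 7; σ²_F = ((15−3)/6)² = 4.000

Forward pass:
ES_A = 0; EF_A = 8
ES_B = 0; EF_B = 7
ES_C = 7; EF_C = 7+5 = 12
ES_D = max(EF_A=8, EF_B=7) = 8; EF_D = 8+12 = 20
ES_E = max(EF_A=8, EF_B=7) = 8; EF_E = 8+8 = 16
ES_F = max(EF_C=12, EF_D=20, EF_E=16) = 20; EF_F = 20+7 = 27
Expected project duration μ = 27 days. Critical path: A → D → F.

Variance along critical path = 1.000 + 2.778 + 4.000 = 7.778
σ = √7.778 = 2.789 days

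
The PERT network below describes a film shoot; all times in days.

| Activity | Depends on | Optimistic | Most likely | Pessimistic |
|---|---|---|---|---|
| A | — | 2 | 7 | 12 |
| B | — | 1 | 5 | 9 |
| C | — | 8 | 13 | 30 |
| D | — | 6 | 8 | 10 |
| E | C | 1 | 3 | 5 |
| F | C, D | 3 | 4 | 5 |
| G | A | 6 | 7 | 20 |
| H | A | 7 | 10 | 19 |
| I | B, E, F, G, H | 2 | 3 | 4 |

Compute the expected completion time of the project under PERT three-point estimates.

22 days

te_A = (2 + 4·7 + 12)/6 = 42/6 = 7
te_B = (1 + 4·5 + 9)/6 = 30/6 = 5
te_C = (8 + 4·13 + 30)/6 = 90/6 = 15
te_D = (6 + 4·8 + 10)/6 = 48/6 = 8
te_E = (1 + 4·3 + 5)/6 = 18/6 = 3
te_F = (3 + 4·4 + 5)/6 = 24/6 = 4
te_G = (6 + 4·7 + 20)/6 = 54/6 = 9
te_H = (7 + 4·10 + 19)/6 = 66/6 = 11
te_I = (2 + 4·3 + 4)/6 = 18/6 = 3

Forward pass:
ES_A = 0; EF_A = 7
ES_B = 0; EF_B = 5
ES_C = 0; EF_C = 15
ES_D = 0; EF_D = 8
ES_E = 15; EF_E = 15+3 = 18
ES_F = max(EF_C=15, EF_D=8) = 15; EF_F = 15+4 = 19
ES_G = 7; EF_G = 7+9 = 16
ES_H = 7; EF_H = 7+11 = 18
ES_I = max(EF_B=5, EF_E=18, EF_F=19, EF_G=16, EF_H=18) = 19; EF_I = 19+3 = 22
Expected project duration μ = 22 days. Critical path: C → F → I.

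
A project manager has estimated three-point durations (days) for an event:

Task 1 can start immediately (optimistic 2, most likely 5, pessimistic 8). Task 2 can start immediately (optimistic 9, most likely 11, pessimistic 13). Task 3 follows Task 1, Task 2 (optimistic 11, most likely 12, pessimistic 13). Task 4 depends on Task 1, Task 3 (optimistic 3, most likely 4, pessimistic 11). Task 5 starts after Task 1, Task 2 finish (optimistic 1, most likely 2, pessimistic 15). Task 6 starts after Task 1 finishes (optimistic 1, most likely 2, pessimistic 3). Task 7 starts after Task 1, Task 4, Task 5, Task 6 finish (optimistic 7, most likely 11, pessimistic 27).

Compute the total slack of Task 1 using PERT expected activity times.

6 days

te_Task 1 = (2 + 4·5 + 8)/6 = 30/6 = 5
te_Task 2 = (9 + 4·11 + 13)/6 = 66/6 = 11
te_Task 3 = (11 + 4·12 + 13)/6 = 72/6 = 12
te_Task 4 = (3 + 4·4 + 11)/6 = 30/6 = 5
te_Task 5 = (1 + 4·2 + 15)/6 = 24/6 = 4
te_Task 6 = (1 + 4·2 + 3)/6 = 12/6 = 2
te_Task 7 = (7 + 4·11 + 27)/6 = 78/6 = 13

Forward pass:
ES_Task 1 = 0; EF_Task 1 = 5
ES_Task 2 = 0; EF_Task 2 = 11
ES_Task 3 = max(EF_Task 1=5, EF_Task 2=11) = 11; EF_Task 3 = 11+12 = 23
ES_Task 4 = max(EF_Task 1=5, EF_Task 3=23) = 23; EF_Task 4 = 23+5 = 28
ES_Task 5 = max(EF_Task 1=5, EF_Task 2=11) = 11; EF_Task 5 = 11+4 = 15
ES_Task 6 = 5; EF_Task 6 = 5+2 = 7
ES_Task 7 = max(EF_Task 1=5, EF_Task 4=28, EF_Task 5=15, EF_Task 6=7) = 28; EF_Task 7 = 28+13 = 41
Expected project duration μ = 41 days. Critical path: Task 2 → Task 3 → Task 4 → Task 7.

Backward pass:
LF_Task 7 = 41; LS_Task 7 = 41−13 = 28
LF_Task 6 = LS_Task 7 = 28; LS_Task 6 = 28−2 = 26
LF_Task 5 = LS_Task 7 = 28; LS_Task 5 = 28−4 = 24
LF_Task 4 = LS_Task 7 = 28; LS_Task 4 = 28−5 = 23
LF_Task 3 = LS_Task 4 = 23; LS_Task 3 = 23−12 = 11
LF_Task 2 = min(LS_Task 3=11, LS_Task 5=24) = 11; LS_Task 2 = 11−11 = 0
LF_Task 1 = min(LS_Task 3=11, LS_Task 4=23, LS_Task 5=24, LS_Task 6=26, LS_Task 7=28) = 11; LS_Task 1 = 11−5 = 6
Slack_Task 1 = LS_Task 1 − ES_Task 1 = 6 − 0 = 6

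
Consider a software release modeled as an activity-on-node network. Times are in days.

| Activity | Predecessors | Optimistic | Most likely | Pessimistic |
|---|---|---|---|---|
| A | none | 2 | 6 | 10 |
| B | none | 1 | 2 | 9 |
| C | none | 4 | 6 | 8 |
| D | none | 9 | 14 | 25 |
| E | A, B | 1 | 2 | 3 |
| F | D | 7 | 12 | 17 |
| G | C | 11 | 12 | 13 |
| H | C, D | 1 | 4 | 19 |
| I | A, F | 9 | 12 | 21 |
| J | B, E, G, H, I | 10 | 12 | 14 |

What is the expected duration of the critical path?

te_A = (2 + 4·6 + 10)/6 = 36/6 = 6
te_B = (1 + 4·2 + 9)/6 = 18/6 = 3
te_C = (4 + 4·6 + 8)/6 = 36/6 = 6
te_D = (9 + 4·14 + 25)/6 = 90/6 = 15
te_E = (1 + 4·2 + 3)/6 = 12/6 = 2
te_F = (7 + 4·12 + 17)/6 = 72/6 = 12
te_G = (11 + 4·12 + 13)/6 = 72/6 = 12
te_H = (1 + 4·4 + 19)/6 = 36/6 = 6
te_I = (9 + 4·12 + 21)/6 = 78/6 = 13
te_J = (10 + 4·12 + 14)/6 = 72/6 = 12

Forward pass:
ES_A = 0; EF_A = 6
ES_B = 0; EF_B = 3
ES_C = 0; EF_C = 6
ES_D = 0; EF_D = 15
ES_E = max(EF_A=6, EF_B=3) = 6; EF_E = 6+2 = 8
ES_F = 15; EF_F = 15+12 = 27
ES_G = 6; EF_G = 6+12 = 18
ES_H = max(EF_C=6, EF_D=15) = 15; EF_H = 15+6 = 21
ES_I = max(EF_A=6, EF_F=27) = 27; EF_I = 27+13 = 40
ES_J = max(EF_B=3, EF_E=8, EF_G=18, EF_H=21, EF_I=40) = 40; EF_J = 40+12 = 52
Expected project duration μ = 52 days. Critical path: D → F → I → J.

52 days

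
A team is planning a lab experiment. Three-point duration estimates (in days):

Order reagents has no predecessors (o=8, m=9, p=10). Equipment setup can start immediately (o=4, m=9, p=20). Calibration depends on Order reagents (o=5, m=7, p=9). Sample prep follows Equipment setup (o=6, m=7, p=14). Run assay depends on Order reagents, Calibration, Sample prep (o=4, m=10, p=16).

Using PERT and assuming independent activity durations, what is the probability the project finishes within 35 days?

0.974

te_Order reagents = (8 + 4·9 + 10)/6 = 54/6 = 9; σ²_Order reagents = ((10−8)/6)² = 0.111
te_Equipment setup = (4 + 4·9 + 20)/6 = 60/6 = 10; σ²_Equipment setup = ((20−4)/6)² = 7.111
te_Calibration = (5 + 4·7 + 9)/6 = 42/6 = 7; σ²_Calibration = ((9−5)/6)² = 0.444
te_Sample prep = (6 + 4·7 + 14)/6 = 48/6 = 8; σ²_Sample prep = ((14−6)/6)² = 1.778
te_Run assay = (4 + 4·10 + 16)/6 = 60/6 = 10; σ²_Run assay = ((16−4)/6)² = 4.000

Forward pass:
ES_Order reagents = 0; EF_Order reagents = 9
ES_Equipment setup = 0; EF_Equipment setup = 10
ES_Calibration = 9; EF_Calibration = 9+7 = 16
ES_Sample prep = 10; EF_Sample prep = 10+8 = 18
ES_Run assay = max(EF_Order reagents=9, EF_Calibration=16, EF_Sample prep=18) = 18; EF_Run assay = 18+10 = 28
Expected project duration μ = 28 days. Critical path: Equipment setup → Sample prep → Run assay.

Variance along critical path = 7.111 + 1.778 + 4.000 = 12.889; σ = √12.889 = 3.590 days.
Z = (35 − 28) / 3.590 = 1.950
P(T ≤ 35) = Φ(1.950) ≈ 0.974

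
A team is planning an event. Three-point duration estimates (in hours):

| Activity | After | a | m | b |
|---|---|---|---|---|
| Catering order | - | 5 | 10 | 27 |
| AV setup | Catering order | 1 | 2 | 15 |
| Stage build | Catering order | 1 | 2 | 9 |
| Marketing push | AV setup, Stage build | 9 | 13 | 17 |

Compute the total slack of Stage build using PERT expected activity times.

te_Catering order = (5 + 4·10 + 27)/6 = 72/6 = 12
te_AV setup = (1 + 4·2 + 15)/6 = 24/6 = 4
te_Stage build = (1 + 4·2 + 9)/6 = 18/6 = 3
te_Marketing push = (9 + 4·13 + 17)/6 = 78/6 = 13

Forward pass:
ES_Catering order = 0; EF_Catering order = 12
ES_AV setup = 12; EF_AV setup = 12+4 = 16
ES_Stage build = 12; EF_Stage build = 12+3 = 15
ES_Marketing push = max(EF_AV setup=16, EF_Stage build=15) = 16; EF_Marketing push = 16+13 = 29
Expected project duration μ = 29 hours. Critical path: Catering order → AV setup → Marketing push.

Backward pass:
LF_Marketing push = 29; LS_Marketing push = 29−13 = 16
LF_Stage build = LS_Marketing push = 16; LS_Stage build = 16−3 = 13
LF_AV setup = LS_Marketing push = 16; LS_AV setup = 16−4 = 12
LF_Catering order = min(LS_AV setup=12, LS_Stage build=13) = 12; LS_Catering order = 12−12 = 0
Slack_Stage build = LS_Stage build − ES_Stage build = 13 − 12 = 1

1 hours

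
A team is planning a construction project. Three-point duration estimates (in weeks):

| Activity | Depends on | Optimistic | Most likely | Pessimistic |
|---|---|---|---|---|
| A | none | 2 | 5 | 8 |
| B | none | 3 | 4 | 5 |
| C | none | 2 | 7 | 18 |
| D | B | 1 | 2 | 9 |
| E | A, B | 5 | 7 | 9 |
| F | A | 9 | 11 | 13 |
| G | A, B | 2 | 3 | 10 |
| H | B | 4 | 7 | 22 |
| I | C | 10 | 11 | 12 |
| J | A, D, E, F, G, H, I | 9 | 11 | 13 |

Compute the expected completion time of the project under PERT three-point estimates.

30 weeks

te_A = (2 + 4·5 + 8)/6 = 30/6 = 5
te_B = (3 + 4·4 + 5)/6 = 24/6 = 4
te_C = (2 + 4·7 + 18)/6 = 48/6 = 8
te_D = (1 + 4·2 + 9)/6 = 18/6 = 3
te_E = (5 + 4·7 + 9)/6 = 42/6 = 7
te_F = (9 + 4·11 + 13)/6 = 66/6 = 11
te_G = (2 + 4·3 + 10)/6 = 24/6 = 4
te_H = (4 + 4·7 + 22)/6 = 54/6 = 9
te_I = (10 + 4·11 + 12)/6 = 66/6 = 11
te_J = (9 + 4·11 + 13)/6 = 66/6 = 11

Forward pass:
ES_A = 0; EF_A = 5
ES_B = 0; EF_B = 4
ES_C = 0; EF_C = 8
ES_D = 4; EF_D = 4+3 = 7
ES_E = max(EF_A=5, EF_B=4) = 5; EF_E = 5+7 = 12
ES_F = 5; EF_F = 5+11 = 16
ES_G = max(EF_A=5, EF_B=4) = 5; EF_G = 5+4 = 9
ES_H = 4; EF_H = 4+9 = 13
ES_I = 8; EF_I = 8+11 = 19
ES_J = max(EF_A=5, EF_D=7, EF_E=12, EF_F=16, EF_G=9, EF_H=13, EF_I=19) = 19; EF_J = 19+11 = 30
Expected project duration μ = 30 weeks. Critical path: C → I → J.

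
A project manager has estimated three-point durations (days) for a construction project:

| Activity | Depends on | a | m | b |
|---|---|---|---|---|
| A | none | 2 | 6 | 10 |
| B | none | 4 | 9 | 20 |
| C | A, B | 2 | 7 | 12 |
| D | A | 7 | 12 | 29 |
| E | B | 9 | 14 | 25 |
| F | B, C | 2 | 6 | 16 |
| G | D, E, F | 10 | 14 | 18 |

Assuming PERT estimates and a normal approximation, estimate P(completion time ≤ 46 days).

0.960

te_A = (2 + 4·6 + 10)/6 = 36/6 = 6; σ²_A = ((10−2)/6)² = 1.778
te_B = (4 + 4·9 + 20)/6 = 60/6 = 10; σ²_B = ((20−4)/6)² = 7.111
te_C = (2 + 4·7 + 12)/6 = 42/6 = 7; σ²_C = ((12−2)/6)² = 2.778
te_D = (7 + 4·12 + 29)/6 = 84/6 = 14; σ²_D = ((29−7)/6)² = 13.444
te_E = (9 + 4·14 + 25)/6 = 90/6 = 15; σ²_E = ((25−9)/6)² = 7.111
te_F = (2 + 4·6 + 16)/6 = 42/6 = 7; σ²_F = ((16−2)/6)² = 5.444
te_G = (10 + 4·14 + 18)/6 = 84/6 = 14; σ²_G = ((18−10)/6)² = 1.778

Forward pass:
ES_A = 0; EF_A = 6
ES_B = 0; EF_B = 10
ES_C = max(EF_A=6, EF_B=10) = 10; EF_C = 10+7 = 17
ES_D = 6; EF_D = 6+14 = 20
ES_E = 10; EF_E = 10+15 = 25
ES_F = max(EF_B=10, EF_C=17) = 17; EF_F = 17+7 = 24
ES_G = max(EF_D=20, EF_E=25, EF_F=24) = 25; EF_G = 25+14 = 39
Expected project duration μ = 39 days. Critical path: B → E → G.

Variance along critical path = 7.111 + 7.111 + 1.778 = 16.000; σ = √16.000 = 4.000 days.
Z = (46 − 39) / 4.000 = 1.750
P(T ≤ 46) = Φ(1.750) ≈ 0.960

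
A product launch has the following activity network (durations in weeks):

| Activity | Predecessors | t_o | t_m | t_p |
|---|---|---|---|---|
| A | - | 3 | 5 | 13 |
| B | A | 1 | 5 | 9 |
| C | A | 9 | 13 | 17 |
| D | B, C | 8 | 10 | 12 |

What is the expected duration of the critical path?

29 weeks

te_A = (3 + 4·5 + 13)/6 = 36/6 = 6
te_B = (1 + 4·5 + 9)/6 = 30/6 = 5
te_C = (9 + 4·13 + 17)/6 = 78/6 = 13
te_D = (8 + 4·10 + 12)/6 = 60/6 = 10

Forward pass:
ES_A = 0; EF_A = 6
ES_B = 6; EF_B = 6+5 = 11
ES_C = 6; EF_C = 6+13 = 19
ES_D = max(EF_B=11, EF_C=19) = 19; EF_D = 19+10 = 29
Expected project duration μ = 29 weeks. Critical path: A → C → D.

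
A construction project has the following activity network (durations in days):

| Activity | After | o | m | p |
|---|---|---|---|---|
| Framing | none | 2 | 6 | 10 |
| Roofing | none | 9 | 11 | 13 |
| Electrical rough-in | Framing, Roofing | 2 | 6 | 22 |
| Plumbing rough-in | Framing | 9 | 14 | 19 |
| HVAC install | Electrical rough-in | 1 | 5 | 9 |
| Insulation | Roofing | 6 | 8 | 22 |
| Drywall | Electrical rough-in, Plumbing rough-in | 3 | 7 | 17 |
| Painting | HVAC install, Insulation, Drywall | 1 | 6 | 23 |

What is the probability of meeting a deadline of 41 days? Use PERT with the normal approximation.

0.849

te_Framing = (2 + 4·6 + 10)/6 = 36/6 = 6; σ²_Framing = ((10−2)/6)² = 1.778
te_Roofing = (9 + 4·11 + 13)/6 = 66/6 = 11; σ²_Roofing = ((13−9)/6)² = 0.444
te_Electrical rough-in = (2 + 4·6 + 22)/6 = 48/6 = 8; σ²_Electrical rough-in = ((22−2)/6)² = 11.111
te_Plumbing rough-in = (9 + 4·14 + 19)/6 = 84/6 = 14; σ²_Plumbing rough-in = ((19−9)/6)² = 2.778
te_HVAC install = (1 + 4·5 + 9)/6 = 30/6 = 5; σ²_HVAC install = ((9−1)/6)² = 1.778
te_Insulation = (6 + 4·8 + 22)/6 = 60/6 = 10; σ²_Insulation = ((22−6)/6)² = 7.111
te_Drywall = (3 + 4·7 + 17)/6 = 48/6 = 8; σ²_Drywall = ((17−3)/6)² = 5.444
te_Painting = (1 + 4·6 + 23)/6 = 48/6 = 8; σ²_Painting = ((23−1)/6)² = 13.444

Forward pass:
ES_Framing = 0; EF_Framing = 6
ES_Roofing = 0; EF_Roofing = 11
ES_Electrical rough-in = max(EF_Framing=6, EF_Roofing=11) = 11; EF_Electrical rough-in = 11+8 = 19
ES_Plumbing rough-in = 6; EF_Plumbing rough-in = 6+14 = 20
ES_HVAC install = 19; EF_HVAC install = 19+5 = 24
ES_Insulation = 11; EF_Insulation = 11+10 = 21
ES_Drywall = max(EF_Electrical rough-in=19, EF_Plumbing rough-in=20) = 20; EF_Drywall = 20+8 = 28
ES_Painting = max(EF_HVAC install=24, EF_Insulation=21, EF_Drywall=28) = 28; EF_Painting = 28+8 = 36
Expected project duration μ = 36 days. Critical path: Framing → Plumbing rough-in → Drywall → Painting.

Variance along critical path = 1.778 + 2.778 + 5.444 + 13.444 = 23.444; σ = √23.444 = 4.842 days.
Z = (41 − 36) / 4.842 = 1.033
P(T ≤ 41) = Φ(1.033) ≈ 0.849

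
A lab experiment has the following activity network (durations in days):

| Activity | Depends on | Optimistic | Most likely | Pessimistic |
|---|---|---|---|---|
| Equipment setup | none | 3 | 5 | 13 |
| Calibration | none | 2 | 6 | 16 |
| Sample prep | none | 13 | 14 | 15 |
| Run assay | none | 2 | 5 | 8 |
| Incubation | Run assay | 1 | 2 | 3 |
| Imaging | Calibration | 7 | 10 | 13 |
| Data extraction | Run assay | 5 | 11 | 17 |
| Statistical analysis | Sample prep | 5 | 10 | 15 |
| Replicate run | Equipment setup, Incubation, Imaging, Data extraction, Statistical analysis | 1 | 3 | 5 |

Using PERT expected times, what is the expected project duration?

27 days

te_Equipment setup = (3 + 4·5 + 13)/6 = 36/6 = 6
te_Calibration = (2 + 4·6 + 16)/6 = 42/6 = 7
te_Sample prep = (13 + 4·14 + 15)/6 = 84/6 = 14
te_Run assay = (2 + 4·5 + 8)/6 = 30/6 = 5
te_Incubation = (1 + 4·2 + 3)/6 = 12/6 = 2
te_Imaging = (7 + 4·10 + 13)/6 = 60/6 = 10
te_Data extraction = (5 + 4·11 + 17)/6 = 66/6 = 11
te_Statistical analysis = (5 + 4·10 + 15)/6 = 60/6 = 10
te_Replicate run = (1 + 4·3 + 5)/6 = 18/6 = 3

Forward pass:
ES_Equipment setup = 0; EF_Equipment setup = 6
ES_Calibration = 0; EF_Calibration = 7
ES_Sample prep = 0; EF_Sample prep = 14
ES_Run assay = 0; EF_Run assay = 5
ES_Incubation = 5; EF_Incubation = 5+2 = 7
ES_Imaging = 7; EF_Imaging = 7+10 = 17
ES_Data extraction = 5; EF_Data extraction = 5+11 = 16
ES_Statistical analysis = 14; EF_Statistical analysis = 14+10 = 24
ES_Replicate run = max(EF_Equipment setup=6, EF_Incubation=7, EF_Imaging=17, EF_Data extraction=16, EF_Statistical analysis=24) = 24; EF_Replicate run = 24+3 = 27
Expected project duration μ = 27 days. Critical path: Sample prep → Statistical analysis → Replicate run.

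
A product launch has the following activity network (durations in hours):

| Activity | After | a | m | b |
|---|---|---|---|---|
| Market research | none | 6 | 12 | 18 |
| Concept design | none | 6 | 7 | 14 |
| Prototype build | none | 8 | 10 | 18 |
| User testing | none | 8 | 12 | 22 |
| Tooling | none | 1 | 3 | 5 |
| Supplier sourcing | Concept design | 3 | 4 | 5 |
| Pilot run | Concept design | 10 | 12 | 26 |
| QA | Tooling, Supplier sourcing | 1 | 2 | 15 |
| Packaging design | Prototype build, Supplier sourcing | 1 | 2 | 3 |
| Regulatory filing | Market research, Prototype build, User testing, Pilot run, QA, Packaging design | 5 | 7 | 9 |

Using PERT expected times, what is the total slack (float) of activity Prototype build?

9 hours

te_Market research = (6 + 4·12 + 18)/6 = 72/6 = 12
te_Concept design = (6 + 4·7 + 14)/6 = 48/6 = 8
te_Prototype build = (8 + 4·10 + 18)/6 = 66/6 = 11
te_User testing = (8 + 4·12 + 22)/6 = 78/6 = 13
te_Tooling = (1 + 4·3 + 5)/6 = 18/6 = 3
te_Supplier sourcing = (3 + 4·4 + 5)/6 = 24/6 = 4
te_Pilot run = (10 + 4·12 + 26)/6 = 84/6 = 14
te_QA = (1 + 4·2 + 15)/6 = 24/6 = 4
te_Packaging design = (1 + 4·2 + 3)/6 = 12/6 = 2
te_Regulatory filing = (5 + 4·7 + 9)/6 = 42/6 = 7

Forward pass:
ES_Market research = 0; EF_Market research = 12
ES_Concept design = 0; EF_Concept design = 8
ES_Prototype build = 0; EF_Prototype build = 11
ES_User testing = 0; EF_User testing = 13
ES_Tooling = 0; EF_Tooling = 3
ES_Supplier sourcing = 8; EF_Supplier sourcing = 8+4 = 12
ES_Pilot run = 8; EF_Pilot run = 8+14 = 22
ES_QA = max(EF_Tooling=3, EF_Supplier sourcing=12) = 12; EF_QA = 12+4 = 16
ES_Packaging design = max(EF_Prototype build=11, EF_Supplier sourcing=12) = 12; EF_Packaging design = 12+2 = 14
ES_Regulatory filing = max(EF_Market research=12, EF_Prototype build=11, EF_User testing=13, EF_Pilot run=22, EF_QA=16, EF_Packaging design=14) = 22; EF_Regulatory filing = 22+7 = 29
Expected project duration μ = 29 hours. Critical path: Concept design → Pilot run → Regulatory filing.

Backward pass:
LF_Regulatory filing = 29; LS_Regulatory filing = 29−7 = 22
LF_Packaging design = LS_Regulatory filing = 22; LS_Packaging design = 22−2 = 20
LF_QA = LS_Regulatory filing = 22; LS_QA = 22−4 = 18
LF_Pilot run = LS_Regulatory filing = 22; LS_Pilot run = 22−14 = 8
LF_Supplier sourcing = min(LS_QA=18, LS_Packaging design=20) = 18; LS_Supplier sourcing = 18−4 = 14
LF_Tooling = LS_QA = 18; LS_Tooling = 18−3 = 15
LF_User testing = LS_Regulatory filing = 22; LS_User testing = 22−13 = 9
LF_Prototype build = min(LS_Packaging design=20, LS_Regulatory filing=22) = 20; LS_Prototype build = 20−11 = 9
LF_Concept design = min(LS_Supplier sourcing=14, LS_Pilot run=8) = 8; LS_Concept design = 8−8 = 0
LF_Market research = LS_Regulatory filing = 22; LS_Market research = 22−12 = 10
Slack_Prototype build = LS_Prototype build − ES_Prototype build = 9 − 0 = 9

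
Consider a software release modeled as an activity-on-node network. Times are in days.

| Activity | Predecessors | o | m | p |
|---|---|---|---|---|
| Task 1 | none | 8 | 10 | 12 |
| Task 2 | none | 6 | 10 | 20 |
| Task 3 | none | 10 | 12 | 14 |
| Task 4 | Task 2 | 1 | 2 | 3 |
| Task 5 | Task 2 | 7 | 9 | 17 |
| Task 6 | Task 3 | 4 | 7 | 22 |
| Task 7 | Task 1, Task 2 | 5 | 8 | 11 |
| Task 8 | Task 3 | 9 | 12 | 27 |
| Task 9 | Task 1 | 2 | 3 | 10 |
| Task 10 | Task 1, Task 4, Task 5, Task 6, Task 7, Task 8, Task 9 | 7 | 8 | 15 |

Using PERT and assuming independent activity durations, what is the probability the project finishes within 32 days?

te_Task 1 = (8 + 4·10 + 12)/6 = 60/6 = 10; σ²_Task 1 = ((12−8)/6)² = 0.444
te_Task 2 = (6 + 4·10 + 20)/6 = 66/6 = 11; σ²_Task 2 = ((20−6)/6)² = 5.444
te_Task 3 = (10 + 4·12 + 14)/6 = 72/6 = 12; σ²_Task 3 = ((14−10)/6)² = 0.444
te_Task 4 = (1 + 4·2 + 3)/6 = 12/6 = 2; σ²_Task 4 = ((3−1)/6)² = 0.111
te_Task 5 = (7 + 4·9 + 17)/6 = 60/6 = 10; σ²_Task 5 = ((17−7)/6)² = 2.778
te_Task 6 = (4 + 4·7 + 22)/6 = 54/6 = 9; σ²_Task 6 = ((22−4)/6)² = 9.000
te_Task 7 = (5 + 4·8 + 11)/6 = 48/6 = 8; σ²_Task 7 = ((11−5)/6)² = 1.000
te_Task 8 = (9 + 4·12 + 27)/6 = 84/6 = 14; σ²_Task 8 = ((27−9)/6)² = 9.000
te_Task 9 = (2 + 4·3 + 10)/6 = 24/6 = 4; σ²_Task 9 = ((10−2)/6)² = 1.778
te_Task 10 = (7 + 4·8 + 15)/6 = 54/6 = 9; σ²_Task 10 = ((15−7)/6)² = 1.778

Forward pass:
ES_Task 1 = 0; EF_Task 1 = 10
ES_Task 2 = 0; EF_Task 2 = 11
ES_Task 3 = 0; EF_Task 3 = 12
ES_Task 4 = 11; EF_Task 4 = 11+2 = 13
ES_Task 5 = 11; EF_Task 5 = 11+10 = 21
ES_Task 6 = 12; EF_Task 6 = 12+9 = 21
ES_Task 7 = max(EF_Task 1=10, EF_Task 2=11) = 11; EF_Task 7 = 11+8 = 19
ES_Task 8 = 12; EF_Task 8 = 12+14 = 26
ES_Task 9 = 10; EF_Task 9 = 10+4 = 14
ES_Task 10 = max(EF_Task 1=10, EF_Task 4=13, EF_Task 5=21, EF_Task 6=21, EF_Task 7=19, EF_Task 8=26, EF_Task 9=14) = 26; EF_Task 10 = 26+9 = 35
Expected project duration μ = 35 days. Critical path: Task 3 → Task 8 → Task 10.

Variance along critical path = 0.444 + 9.000 + 1.778 = 11.222; σ = √11.222 = 3.350 days.
Z = (32 − 35) / 3.350 = -0.896
P(T ≤ 32) = Φ(-0.896) ≈ 0.185

0.185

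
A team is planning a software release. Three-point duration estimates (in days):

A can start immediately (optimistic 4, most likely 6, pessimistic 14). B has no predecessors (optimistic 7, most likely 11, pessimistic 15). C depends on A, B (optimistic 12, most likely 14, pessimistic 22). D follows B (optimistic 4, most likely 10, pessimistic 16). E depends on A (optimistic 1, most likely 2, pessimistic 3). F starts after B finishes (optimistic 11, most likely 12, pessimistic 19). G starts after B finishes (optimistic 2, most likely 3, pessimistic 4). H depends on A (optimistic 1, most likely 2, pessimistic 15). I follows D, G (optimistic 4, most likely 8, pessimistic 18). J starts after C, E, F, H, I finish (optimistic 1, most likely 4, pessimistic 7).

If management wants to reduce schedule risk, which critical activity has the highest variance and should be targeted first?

I

te_A = (4 + 4·6 + 14)/6 = 42/6 = 7; σ²_A = ((14−4)/6)² = 2.778
te_B = (7 + 4·11 + 15)/6 = 66/6 = 11; σ²_B = ((15−7)/6)² = 1.778
te_C = (12 + 4·14 + 22)/6 = 90/6 = 15; σ²_C = ((22−12)/6)² = 2.778
te_D = (4 + 4·10 + 16)/6 = 60/6 = 10; σ²_D = ((16−4)/6)² = 4.000
te_E = (1 + 4·2 + 3)/6 = 12/6 = 2; σ²_E = ((3−1)/6)² = 0.111
te_F = (11 + 4·12 + 19)/6 = 78/6 = 13; σ²_F = ((19−11)/6)² = 1.778
te_G = (2 + 4·3 + 4)/6 = 18/6 = 3; σ²_G = ((4−2)/6)² = 0.111
te_H = (1 + 4·2 + 15)/6 = 24/6 = 4; σ²_H = ((15−1)/6)² = 5.444
te_I = (4 + 4·8 + 18)/6 = 54/6 = 9; σ²_I = ((18−4)/6)² = 5.444
te_J = (1 + 4·4 + 7)/6 = 24/6 = 4; σ²_J = ((7−1)/6)² = 1.000

Forward pass:
ES_A = 0; EF_A = 7
ES_B = 0; EF_B = 11
ES_C = max(EF_A=7, EF_B=11) = 11; EF_C = 11+15 = 26
ES_D = 11; EF_D = 11+10 = 21
ES_E = 7; EF_E = 7+2 = 9
ES_F = 11; EF_F = 11+13 = 24
ES_G = 11; EF_G = 11+3 = 14
ES_H = 7; EF_H = 7+4 = 11
ES_I = max(EF_D=21, EF_G=14) = 21; EF_I = 21+9 = 30
ES_J = max(EF_C=26, EF_E=9, EF_F=24, EF_H=11, EF_I=30) = 30; EF_J = 30+4 = 34
Expected project duration μ = 34 days. Critical path: B → D → I → J.

Variances on critical path: σ²_B=1.778, σ²_D=4.000, σ²_I=5.444, σ²_J=1.000.
Largest is σ²_I = 5.444.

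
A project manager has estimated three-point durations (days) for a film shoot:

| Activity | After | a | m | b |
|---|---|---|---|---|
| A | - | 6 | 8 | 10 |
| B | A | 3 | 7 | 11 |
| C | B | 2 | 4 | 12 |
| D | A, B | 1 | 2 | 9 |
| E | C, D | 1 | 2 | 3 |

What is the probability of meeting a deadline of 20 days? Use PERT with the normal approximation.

0.188

te_A = (6 + 4·8 + 10)/6 = 48/6 = 8; σ²_A = ((10−6)/6)² = 0.444
te_B = (3 + 4·7 + 11)/6 = 42/6 = 7; σ²_B = ((11−3)/6)² = 1.778
te_C = (2 + 4·4 + 12)/6 = 30/6 = 5; σ²_C = ((12−2)/6)² = 2.778
te_D = (1 + 4·2 + 9)/6 = 18/6 = 3; σ²_D = ((9−1)/6)² = 1.778
te_E = (1 + 4·2 + 3)/6 = 12/6 = 2; σ²_E = ((3−1)/6)² = 0.111

Forward pass:
ES_A = 0; EF_A = 8
ES_B = 8; EF_B = 8+7 = 15
ES_C = 15; EF_C = 15+5 = 20
ES_D = max(EF_A=8, EF_B=15) = 15; EF_D = 15+3 = 18
ES_E = max(EF_C=20, EF_D=18) = 20; EF_E = 20+2 = 22
Expected project duration μ = 22 days. Critical path: A → B → C → E.

Variance along critical path = 0.444 + 1.778 + 2.778 + 0.111 = 5.111; σ = √5.111 = 2.261 days.
Z = (20 − 22) / 2.261 = -0.885
P(T ≤ 20) = Φ(-0.885) ≈ 0.188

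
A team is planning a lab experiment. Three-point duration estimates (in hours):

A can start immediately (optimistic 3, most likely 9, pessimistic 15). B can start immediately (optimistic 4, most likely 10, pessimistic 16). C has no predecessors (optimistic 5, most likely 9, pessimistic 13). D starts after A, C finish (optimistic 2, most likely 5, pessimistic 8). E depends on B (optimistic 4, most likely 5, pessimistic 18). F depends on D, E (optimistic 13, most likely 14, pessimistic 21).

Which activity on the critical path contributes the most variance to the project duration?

te_A = (3 + 4·9 + 15)/6 = 54/6 = 9; σ²_A = ((15−3)/6)² = 4.000
te_B = (4 + 4·10 + 16)/6 = 60/6 = 10; σ²_B = ((16−4)/6)² = 4.000
te_C = (5 + 4·9 + 13)/6 = 54/6 = 9; σ²_C = ((13−5)/6)² = 1.778
te_D = (2 + 4·5 + 8)/6 = 30/6 = 5; σ²_D = ((8−2)/6)² = 1.000
te_E = (4 + 4·5 + 18)/6 = 42/6 = 7; σ²_E = ((18−4)/6)² = 5.444
te_F = (13 + 4·14 + 21)/6 = 90/6 = 15; σ²_F = ((21−13)/6)² = 1.778

Forward pass:
ES_A = 0; EF_A = 9
ES_B = 0; EF_B = 10
ES_C = 0; EF_C = 9
ES_D = max(EF_A=9, EF_C=9) = 9; EF_D = 9+5 = 14
ES_E = 10; EF_E = 10+7 = 17
ES_F = max(EF_D=14, EF_E=17) = 17; EF_F = 17+15 = 32
Expected project duration μ = 32 hours. Critical path: B → E → F.

Variances on critical path: σ²_B=4.000, σ²_E=5.444, σ²_F=1.778.
Largest is σ²_E = 5.444.

E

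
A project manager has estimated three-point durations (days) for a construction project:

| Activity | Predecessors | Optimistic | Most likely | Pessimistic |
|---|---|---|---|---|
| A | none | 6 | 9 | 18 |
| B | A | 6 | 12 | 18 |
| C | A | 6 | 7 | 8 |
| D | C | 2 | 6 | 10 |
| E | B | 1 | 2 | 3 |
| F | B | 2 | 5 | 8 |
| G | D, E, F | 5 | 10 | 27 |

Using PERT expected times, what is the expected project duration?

te_A = (6 + 4·9 + 18)/6 = 60/6 = 10
te_B = (6 + 4·12 + 18)/6 = 72/6 = 12
te_C = (6 + 4·7 + 8)/6 = 42/6 = 7
te_D = (2 + 4·6 + 10)/6 = 36/6 = 6
te_E = (1 + 4·2 + 3)/6 = 12/6 = 2
te_F = (2 + 4·5 + 8)/6 = 30/6 = 5
te_G = (5 + 4·10 + 27)/6 = 72/6 = 12

Forward pass:
ES_A = 0; EF_A = 10
ES_B = 10; EF_B = 10+12 = 22
ES_C = 10; EF_C = 10+7 = 17
ES_D = 17; EF_D = 17+6 = 23
ES_E = 22; EF_E = 22+2 = 24
ES_F = 22; EF_F = 22+5 = 27
ES_G = max(EF_D=23, EF_E=24, EF_F=27) = 27; EF_G = 27+12 = 39
Expected project duration μ = 39 days. Critical path: A → B → F → G.

39 days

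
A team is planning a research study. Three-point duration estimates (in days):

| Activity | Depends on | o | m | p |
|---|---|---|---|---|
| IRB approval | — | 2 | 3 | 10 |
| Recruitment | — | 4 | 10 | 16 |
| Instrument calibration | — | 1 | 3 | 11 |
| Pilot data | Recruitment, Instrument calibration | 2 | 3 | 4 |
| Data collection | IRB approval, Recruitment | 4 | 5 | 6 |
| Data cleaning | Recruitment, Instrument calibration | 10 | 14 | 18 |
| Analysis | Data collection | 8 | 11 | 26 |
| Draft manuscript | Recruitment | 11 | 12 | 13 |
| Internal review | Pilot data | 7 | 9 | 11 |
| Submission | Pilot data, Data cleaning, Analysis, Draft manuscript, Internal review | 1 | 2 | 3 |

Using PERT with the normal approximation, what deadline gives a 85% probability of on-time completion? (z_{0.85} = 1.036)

33.8 days

te_IRB approval = (2 + 4·3 + 10)/6 = 24/6 = 4; σ²_IRB approval = ((10−2)/6)² = 1.778
te_Recruitment = (4 + 4·10 + 16)/6 = 60/6 = 10; σ²_Recruitment = ((16−4)/6)² = 4.000
te_Instrument calibration = (1 + 4·3 + 11)/6 = 24/6 = 4; σ²_Instrument calibration = ((11−1)/6)² = 2.778
te_Pilot data = (2 + 4·3 + 4)/6 = 18/6 = 3; σ²_Pilot data = ((4−2)/6)² = 0.111
te_Data collection = (4 + 4·5 + 6)/6 = 30/6 = 5; σ²_Data collection = ((6−4)/6)² = 0.111
te_Data cleaning = (10 + 4·14 + 18)/6 = 84/6 = 14; σ²_Data cleaning = ((18−10)/6)² = 1.778
te_Analysis = (8 + 4·11 + 26)/6 = 78/6 = 13; σ²_Analysis = ((26−8)/6)² = 9.000
te_Draft manuscript = (11 + 4·12 + 13)/6 = 72/6 = 12; σ²_Draft manuscript = ((13−11)/6)² = 0.111
te_Internal review = (7 + 4·9 + 11)/6 = 54/6 = 9; σ²_Internal review = ((11−7)/6)² = 0.444
te_Submission = (1 + 4·2 + 3)/6 = 12/6 = 2; σ²_Submission = ((3−1)/6)² = 0.111

Forward pass:
ES_IRB approval = 0; EF_IRB approval = 4
ES_Recruitment = 0; EF_Recruitment = 10
ES_Instrument calibration = 0; EF_Instrument calibration = 4
ES_Pilot data = max(EF_Recruitment=10, EF_Instrument calibration=4) = 10; EF_Pilot data = 10+3 = 13
ES_Data collection = max(EF_IRB approval=4, EF_Recruitment=10) = 10; EF_Data collection = 10+5 = 15
ES_Data cleaning = max(EF_Recruitment=10, EF_Instrument calibration=4) = 10; EF_Data cleaning = 10+14 = 24
ES_Analysis = 15; EF_Analysis = 15+13 = 28
ES_Draft manuscript = 10; EF_Draft manuscript = 10+12 = 22
ES_Internal review = 13; EF_Internal review = 13+9 = 22
ES_Submission = max(EF_Pilot data=13, EF_Data cleaning=24, EF_Analysis=28, EF_Draft manuscript=22, EF_Internal review=22) = 28; EF_Submission = 28+2 = 30
Expected project duration μ = 30 days. Critical path: Recruitment → Data collection → Analysis → Submission.

Variance along critical path = 4.000 + 0.111 + 9.000 + 0.111 = 13.222; σ = 3.636 days.
D = μ + z·σ = 30 + 1.036·3.636 = 33.8 days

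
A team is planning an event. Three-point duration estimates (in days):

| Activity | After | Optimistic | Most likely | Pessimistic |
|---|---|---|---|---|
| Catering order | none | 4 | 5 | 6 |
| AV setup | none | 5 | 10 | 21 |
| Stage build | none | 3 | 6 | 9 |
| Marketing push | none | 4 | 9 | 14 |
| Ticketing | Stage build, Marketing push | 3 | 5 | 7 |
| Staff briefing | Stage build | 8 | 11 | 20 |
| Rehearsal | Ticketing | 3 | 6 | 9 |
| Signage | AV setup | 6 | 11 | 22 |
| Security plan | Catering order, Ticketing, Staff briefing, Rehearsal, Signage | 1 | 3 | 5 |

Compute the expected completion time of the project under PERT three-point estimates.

26 days

te_Catering order = (4 + 4·5 + 6)/6 = 30/6 = 5
te_AV setup = (5 + 4·10 + 21)/6 = 66/6 = 11
te_Stage build = (3 + 4·6 + 9)/6 = 36/6 = 6
te_Marketing push = (4 + 4·9 + 14)/6 = 54/6 = 9
te_Ticketing = (3 + 4·5 + 7)/6 = 30/6 = 5
te_Staff briefing = (8 + 4·11 + 20)/6 = 72/6 = 12
te_Rehearsal = (3 + 4·6 + 9)/6 = 36/6 = 6
te_Signage = (6 + 4·11 + 22)/6 = 72/6 = 12
te_Security plan = (1 + 4·3 + 5)/6 = 18/6 = 3

Forward pass:
ES_Catering order = 0; EF_Catering order = 5
ES_AV setup = 0; EF_AV setup = 11
ES_Stage build = 0; EF_Stage build = 6
ES_Marketing push = 0; EF_Marketing push = 9
ES_Ticketing = max(EF_Stage build=6, EF_Marketing push=9) = 9; EF_Ticketing = 9+5 = 14
ES_Staff briefing = 6; EF_Staff briefing = 6+12 = 18
ES_Rehearsal = 14; EF_Rehearsal = 14+6 = 20
ES_Signage = 11; EF_Signage = 11+12 = 23
ES_Security plan = max(EF_Catering order=5, EF_Ticketing=14, EF_Staff briefing=18, EF_Rehearsal=20, EF_Signage=23) = 23; EF_Security plan = 23+3 = 26
Expected project duration μ = 26 days. Critical path: AV setup → Signage → Security plan.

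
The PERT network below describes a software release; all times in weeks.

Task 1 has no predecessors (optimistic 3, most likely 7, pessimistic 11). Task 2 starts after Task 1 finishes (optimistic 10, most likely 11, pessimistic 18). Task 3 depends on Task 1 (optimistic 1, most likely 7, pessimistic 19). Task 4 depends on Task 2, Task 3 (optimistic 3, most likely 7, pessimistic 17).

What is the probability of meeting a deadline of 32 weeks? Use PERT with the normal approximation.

te_Task 1 = (3 + 4·7 + 11)/6 = 42/6 = 7; σ²_Task 1 = ((11−3)/6)² = 1.778
te_Task 2 = (10 + 4·11 + 18)/6 = 72/6 = 12; σ²_Task 2 = ((18−10)/6)² = 1.778
te_Task 3 = (1 + 4·7 + 19)/6 = 48/6 = 8; σ²_Task 3 = ((19−1)/6)² = 9.000
te_Task 4 = (3 + 4·7 + 17)/6 = 48/6 = 8; σ²_Task 4 = ((17−3)/6)² = 5.444

Forward pass:
ES_Task 1 = 0; EF_Task 1 = 7
ES_Task 2 = 7; EF_Task 2 = 7+12 = 19
ES_Task 3 = 7; EF_Task 3 = 7+8 = 15
ES_Task 4 = max(EF_Task 2=19, EF_Task 3=15) = 19; EF_Task 4 = 19+8 = 27
Expected project duration μ = 27 weeks. Critical path: Task 1 → Task 2 → Task 4.

Variance along critical path = 1.778 + 1.778 + 5.444 = 9.000; σ = √9.000 = 3.000 weeks.
Z = (32 − 27) / 3.000 = 1.667
P(T ≤ 32) = Φ(1.667) ≈ 0.952

0.952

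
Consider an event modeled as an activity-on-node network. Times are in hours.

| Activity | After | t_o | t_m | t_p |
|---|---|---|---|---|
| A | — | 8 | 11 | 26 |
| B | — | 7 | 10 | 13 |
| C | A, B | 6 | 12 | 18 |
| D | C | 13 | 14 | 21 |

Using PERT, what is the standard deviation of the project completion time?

te_A = (8 + 4·11 + 26)/6 = 78/6 = 13; σ²_A = ((26−8)/6)² = 9.000
te_B = (7 + 4·10 + 13)/6 = 60/6 = 10; σ²_B = ((13−7)/6)² = 1.000
te_C = (6 + 4·12 + 18)/6 = 72/6 = 12; σ²_C = ((18−6)/6)² = 4.000
te_D = (13 + 4·14 + 21)/6 = 90/6 = 15; σ²_D = ((21−13)/6)² = 1.778

Forward pass:
ES_A = 0; EF_A = 13
ES_B = 0; EF_B = 10
ES_C = max(EF_A=13, EF_B=10) = 13; EF_C = 13+12 = 25
ES_D = 25; EF_D = 25+15 = 40
Expected project duration μ = 40 hours. Critical path: A → C → D.

Variance along critical path = 9.000 + 4.000 + 1.778 = 14.778
σ = √14.778 = 3.844 hours

3.84 hours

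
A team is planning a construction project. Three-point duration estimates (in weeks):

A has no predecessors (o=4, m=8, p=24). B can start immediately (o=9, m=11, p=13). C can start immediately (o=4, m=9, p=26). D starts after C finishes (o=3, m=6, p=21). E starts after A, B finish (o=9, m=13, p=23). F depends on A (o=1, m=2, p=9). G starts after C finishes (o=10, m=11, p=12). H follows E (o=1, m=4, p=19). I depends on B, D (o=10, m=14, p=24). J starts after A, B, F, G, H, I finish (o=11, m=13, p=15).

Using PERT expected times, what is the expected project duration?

te_A = (4 + 4·8 + 24)/6 = 60/6 = 10
te_B = (9 + 4·11 + 13)/6 = 66/6 = 11
te_C = (4 + 4·9 + 26)/6 = 66/6 = 11
te_D = (3 + 4·6 + 21)/6 = 48/6 = 8
te_E = (9 + 4·13 + 23)/6 = 84/6 = 14
te_F = (1 + 4·2 + 9)/6 = 18/6 = 3
te_G = (10 + 4·11 + 12)/6 = 66/6 = 11
te_H = (1 + 4·4 + 19)/6 = 36/6 = 6
te_I = (10 + 4·14 + 24)/6 = 90/6 = 15
te_J = (11 + 4·13 + 15)/6 = 78/6 = 13

Forward pass:
ES_A = 0; EF_A = 10
ES_B = 0; EF_B = 11
ES_C = 0; EF_C = 11
ES_D = 11; EF_D = 11+8 = 19
ES_E = max(EF_A=10, EF_B=11) = 11; EF_E = 11+14 = 25
ES_F = 10; EF_F = 10+3 = 13
ES_G = 11; EF_G = 11+11 = 22
ES_H = 25; EF_H = 25+6 = 31
ES_I = max(EF_B=11, EF_D=19) = 19; EF_I = 19+15 = 34
ES_J = max(EF_A=10, EF_B=11, EF_F=13, EF_G=22, EF_H=31, EF_I=34) = 34; EF_J = 34+13 = 47
Expected project duration μ = 47 weeks. Critical path: C → D → I → J.

47 weeks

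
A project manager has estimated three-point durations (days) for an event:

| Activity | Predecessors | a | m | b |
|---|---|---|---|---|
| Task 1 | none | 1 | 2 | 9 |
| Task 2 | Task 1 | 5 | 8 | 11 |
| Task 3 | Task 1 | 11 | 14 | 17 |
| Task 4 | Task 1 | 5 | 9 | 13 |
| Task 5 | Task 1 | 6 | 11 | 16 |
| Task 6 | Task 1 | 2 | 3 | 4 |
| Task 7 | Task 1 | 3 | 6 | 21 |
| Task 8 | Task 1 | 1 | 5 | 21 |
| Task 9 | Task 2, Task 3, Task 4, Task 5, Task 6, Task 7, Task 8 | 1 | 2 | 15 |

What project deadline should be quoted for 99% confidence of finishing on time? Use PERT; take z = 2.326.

27.7 days

te_Task 1 = (1 + 4·2 + 9)/6 = 18/6 = 3; σ²_Task 1 = ((9−1)/6)² = 1.778
te_Task 2 = (5 + 4·8 + 11)/6 = 48/6 = 8; σ²_Task 2 = ((11−5)/6)² = 1.000
te_Task 3 = (11 + 4·14 + 17)/6 = 84/6 = 14; σ²_Task 3 = ((17−11)/6)² = 1.000
te_Task 4 = (5 + 4·9 + 13)/6 = 54/6 = 9; σ²_Task 4 = ((13−5)/6)² = 1.778
te_Task 5 = (6 + 4·11 + 16)/6 = 66/6 = 11; σ²_Task 5 = ((16−6)/6)² = 2.778
te_Task 6 = (2 + 4·3 + 4)/6 = 18/6 = 3; σ²_Task 6 = ((4−2)/6)² = 0.111
te_Task 7 = (3 + 4·6 + 21)/6 = 48/6 = 8; σ²_Task 7 = ((21−3)/6)² = 9.000
te_Task 8 = (1 + 4·5 + 21)/6 = 42/6 = 7; σ²_Task 8 = ((21−1)/6)² = 11.111
te_Task 9 = (1 + 4·2 + 15)/6 = 24/6 = 4; σ²_Task 9 = ((15−1)/6)² = 5.444

Forward pass:
ES_Task 1 = 0; EF_Task 1 = 3
ES_Task 2 = 3; EF_Task 2 = 3+8 = 11
ES_Task 3 = 3; EF_Task 3 = 3+14 = 17
ES_Task 4 = 3; EF_Task 4 = 3+9 = 12
ES_Task 5 = 3; EF_Task 5 = 3+11 = 14
ES_Task 6 = 3; EF_Task 6 = 3+3 = 6
ES_Task 7 = 3; EF_Task 7 = 3+8 = 11
ES_Task 8 = 3; EF_Task 8 = 3+7 = 10
ES_Task 9 = max(EF_Task 2=11, EF_Task 3=17, EF_Task 4=12, EF_Task 5=14, EF_Task 6=6, EF_Task 7=11, EF_Task 8=10) = 17; EF_Task 9 = 17+4 = 21
Expected project duration μ = 21 days. Critical path: Task 1 → Task 3 → Task 9.

Variance along critical path = 1.778 + 1.000 + 5.444 = 8.222; σ = 2.867 days.
D = μ + z·σ = 21 + 2.326·2.867 = 27.7 days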